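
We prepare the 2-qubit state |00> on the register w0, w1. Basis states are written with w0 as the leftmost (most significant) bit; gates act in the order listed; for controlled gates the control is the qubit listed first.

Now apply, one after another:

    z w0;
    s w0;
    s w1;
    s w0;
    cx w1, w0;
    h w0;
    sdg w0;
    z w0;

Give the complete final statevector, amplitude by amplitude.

After the circuit, the state carries amplitude sqrt(2)/2 on |00>, 0 on |01>, sqrt(2)*I/2 on |10>, 0 on |11>.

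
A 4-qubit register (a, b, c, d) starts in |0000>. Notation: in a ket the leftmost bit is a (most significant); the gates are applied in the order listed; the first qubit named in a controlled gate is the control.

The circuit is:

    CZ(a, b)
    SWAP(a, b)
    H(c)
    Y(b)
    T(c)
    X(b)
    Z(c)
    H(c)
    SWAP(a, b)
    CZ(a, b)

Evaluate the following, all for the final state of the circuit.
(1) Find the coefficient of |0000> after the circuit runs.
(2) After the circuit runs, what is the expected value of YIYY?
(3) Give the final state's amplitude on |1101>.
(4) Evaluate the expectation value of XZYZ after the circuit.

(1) The final state's coefficient on |0000> equals -exp(3*I*pi/4)/2 + I/2.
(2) In the final state, YIYY has expectation 0.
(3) The final state's coefficient on |1101> equals 0.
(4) The observable XZYZ averages to 0.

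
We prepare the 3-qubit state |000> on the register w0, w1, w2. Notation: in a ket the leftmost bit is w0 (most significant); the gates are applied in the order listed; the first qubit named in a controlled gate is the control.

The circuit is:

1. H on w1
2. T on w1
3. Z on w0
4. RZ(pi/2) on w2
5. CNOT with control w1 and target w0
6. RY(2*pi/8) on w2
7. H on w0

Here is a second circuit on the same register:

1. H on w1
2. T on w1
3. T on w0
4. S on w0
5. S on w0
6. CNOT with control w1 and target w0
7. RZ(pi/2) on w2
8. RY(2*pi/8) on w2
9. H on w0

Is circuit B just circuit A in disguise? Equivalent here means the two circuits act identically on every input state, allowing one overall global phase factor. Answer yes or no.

No, they are not equivalent — no single phase factor reconciles the two unitaries.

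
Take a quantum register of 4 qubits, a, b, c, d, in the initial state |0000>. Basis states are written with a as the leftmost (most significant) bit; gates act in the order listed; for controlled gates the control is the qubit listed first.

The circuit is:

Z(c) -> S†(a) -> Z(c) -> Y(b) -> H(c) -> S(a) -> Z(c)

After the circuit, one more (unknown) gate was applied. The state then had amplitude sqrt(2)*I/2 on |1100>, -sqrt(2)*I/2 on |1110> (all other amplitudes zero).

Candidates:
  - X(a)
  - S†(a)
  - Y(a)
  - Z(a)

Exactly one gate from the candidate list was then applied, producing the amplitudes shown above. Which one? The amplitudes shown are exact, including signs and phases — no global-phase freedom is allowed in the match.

The unique candidate consistent with the amplitudes is X(a).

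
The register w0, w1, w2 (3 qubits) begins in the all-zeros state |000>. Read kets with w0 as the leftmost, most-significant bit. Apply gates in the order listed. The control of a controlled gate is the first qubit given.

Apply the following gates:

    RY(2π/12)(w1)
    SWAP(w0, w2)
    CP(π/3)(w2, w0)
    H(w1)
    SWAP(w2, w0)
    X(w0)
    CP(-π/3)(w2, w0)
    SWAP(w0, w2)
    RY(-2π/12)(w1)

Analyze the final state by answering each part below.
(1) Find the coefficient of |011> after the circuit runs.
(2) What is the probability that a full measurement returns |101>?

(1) The amplitude on |011> is -sqrt(2)/4 + sqrt(6)/4.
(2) The probability of measuring |101> is 0.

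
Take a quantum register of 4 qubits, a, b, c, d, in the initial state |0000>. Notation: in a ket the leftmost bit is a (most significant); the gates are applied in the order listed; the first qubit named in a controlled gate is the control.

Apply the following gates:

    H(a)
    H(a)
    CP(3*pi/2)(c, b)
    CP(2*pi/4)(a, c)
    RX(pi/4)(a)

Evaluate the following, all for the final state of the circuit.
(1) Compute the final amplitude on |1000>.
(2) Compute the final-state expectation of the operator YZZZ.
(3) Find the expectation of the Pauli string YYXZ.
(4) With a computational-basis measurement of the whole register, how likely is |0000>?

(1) The amplitude on |1000> is -I*sqrt(2 - sqrt(2))/2.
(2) In the final state, YZZZ has expectation -sqrt(2)/2.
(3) The observable YYXZ averages to 0.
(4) A full measurement returns |0000> with probability sqrt(2)/4 + 1/2.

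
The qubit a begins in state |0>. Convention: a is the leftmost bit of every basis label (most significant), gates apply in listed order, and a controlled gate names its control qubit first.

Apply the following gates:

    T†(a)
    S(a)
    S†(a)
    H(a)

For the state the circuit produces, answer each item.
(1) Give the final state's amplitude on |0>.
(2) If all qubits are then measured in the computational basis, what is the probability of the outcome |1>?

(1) The amplitude on |0> is sqrt(2)/2.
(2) The probability of measuring |1> is 1/2.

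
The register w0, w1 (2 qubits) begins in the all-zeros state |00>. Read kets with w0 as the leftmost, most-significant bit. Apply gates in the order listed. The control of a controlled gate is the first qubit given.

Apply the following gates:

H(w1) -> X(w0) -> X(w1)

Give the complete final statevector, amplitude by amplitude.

After the circuit, the state carries amplitude 0 on |00>, 0 on |01>, sqrt(2)/2 on |10>, sqrt(2)/2 on |11>.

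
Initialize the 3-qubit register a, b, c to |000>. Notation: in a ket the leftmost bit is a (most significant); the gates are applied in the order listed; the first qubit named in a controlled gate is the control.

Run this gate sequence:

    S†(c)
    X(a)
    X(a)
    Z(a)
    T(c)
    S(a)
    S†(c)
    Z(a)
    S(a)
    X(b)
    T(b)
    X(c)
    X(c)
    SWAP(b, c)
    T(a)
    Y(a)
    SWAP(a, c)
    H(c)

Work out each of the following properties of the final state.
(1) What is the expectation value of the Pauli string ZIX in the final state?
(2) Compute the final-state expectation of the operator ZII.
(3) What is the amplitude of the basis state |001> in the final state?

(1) In the final state, ZIX has expectation 1. Key observation: steps 2-3 multiply out to the identity, so the circuit reduces to the remaining gates.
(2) In the final state, ZII has expectation -1.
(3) |001> carries amplitude 0 in the final state.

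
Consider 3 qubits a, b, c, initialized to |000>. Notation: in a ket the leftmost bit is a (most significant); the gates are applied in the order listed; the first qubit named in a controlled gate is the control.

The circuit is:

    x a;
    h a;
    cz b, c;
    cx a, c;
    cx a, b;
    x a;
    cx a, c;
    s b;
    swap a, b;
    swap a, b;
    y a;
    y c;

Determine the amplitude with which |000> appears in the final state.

|000> carries amplitude -sqrt(2)/2 in the final state. Key observation: gates 9-10 undo each other exactly, leaving only the rest of the circuit to track.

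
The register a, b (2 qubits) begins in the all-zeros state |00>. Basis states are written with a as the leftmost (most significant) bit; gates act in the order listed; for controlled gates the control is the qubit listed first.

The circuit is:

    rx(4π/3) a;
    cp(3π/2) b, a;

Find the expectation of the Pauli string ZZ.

The observable ZZ averages to -1/2.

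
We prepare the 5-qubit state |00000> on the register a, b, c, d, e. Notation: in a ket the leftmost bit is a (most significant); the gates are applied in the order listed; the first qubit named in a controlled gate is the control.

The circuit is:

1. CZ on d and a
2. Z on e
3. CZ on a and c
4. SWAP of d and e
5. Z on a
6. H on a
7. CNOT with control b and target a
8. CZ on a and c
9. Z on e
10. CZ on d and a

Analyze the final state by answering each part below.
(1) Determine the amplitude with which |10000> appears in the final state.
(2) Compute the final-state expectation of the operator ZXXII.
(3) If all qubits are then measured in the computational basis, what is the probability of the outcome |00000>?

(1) The final state's coefficient on |10000> equals sqrt(2)/2.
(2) The observable ZXXII averages to 0.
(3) A full measurement returns |00000> with probability 1/2.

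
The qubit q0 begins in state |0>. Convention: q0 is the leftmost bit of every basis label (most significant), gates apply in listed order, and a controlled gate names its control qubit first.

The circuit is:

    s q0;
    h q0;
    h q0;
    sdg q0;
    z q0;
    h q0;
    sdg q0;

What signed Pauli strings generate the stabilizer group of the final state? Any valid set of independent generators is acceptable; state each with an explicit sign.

The stabilizer group can be generated by -Y, among other valid generating sets.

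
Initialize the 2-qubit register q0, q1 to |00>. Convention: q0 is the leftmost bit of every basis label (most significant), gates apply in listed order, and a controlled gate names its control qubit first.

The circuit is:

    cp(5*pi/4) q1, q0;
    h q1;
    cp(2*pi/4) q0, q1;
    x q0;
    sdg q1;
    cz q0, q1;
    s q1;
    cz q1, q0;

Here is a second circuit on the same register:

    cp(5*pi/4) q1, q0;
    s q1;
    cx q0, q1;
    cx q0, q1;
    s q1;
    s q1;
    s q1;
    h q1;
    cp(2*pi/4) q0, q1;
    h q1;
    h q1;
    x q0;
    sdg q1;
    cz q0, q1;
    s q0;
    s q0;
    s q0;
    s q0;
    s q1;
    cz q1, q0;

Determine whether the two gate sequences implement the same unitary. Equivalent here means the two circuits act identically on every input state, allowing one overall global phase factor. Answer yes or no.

Yes, they are equivalent — the unitaries differ by at most a global phase.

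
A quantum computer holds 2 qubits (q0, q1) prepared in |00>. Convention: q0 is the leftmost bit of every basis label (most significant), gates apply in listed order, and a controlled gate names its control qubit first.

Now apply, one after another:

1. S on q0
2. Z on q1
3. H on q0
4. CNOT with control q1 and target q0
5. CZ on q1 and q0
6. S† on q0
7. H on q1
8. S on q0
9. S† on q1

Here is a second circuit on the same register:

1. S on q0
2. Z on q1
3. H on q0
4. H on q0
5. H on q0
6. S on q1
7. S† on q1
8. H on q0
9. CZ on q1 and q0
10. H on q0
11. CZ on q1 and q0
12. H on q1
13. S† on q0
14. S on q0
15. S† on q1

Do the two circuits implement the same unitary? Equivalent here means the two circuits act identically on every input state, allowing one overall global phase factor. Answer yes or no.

Yes, they are equivalent — the unitaries differ by at most a global phase.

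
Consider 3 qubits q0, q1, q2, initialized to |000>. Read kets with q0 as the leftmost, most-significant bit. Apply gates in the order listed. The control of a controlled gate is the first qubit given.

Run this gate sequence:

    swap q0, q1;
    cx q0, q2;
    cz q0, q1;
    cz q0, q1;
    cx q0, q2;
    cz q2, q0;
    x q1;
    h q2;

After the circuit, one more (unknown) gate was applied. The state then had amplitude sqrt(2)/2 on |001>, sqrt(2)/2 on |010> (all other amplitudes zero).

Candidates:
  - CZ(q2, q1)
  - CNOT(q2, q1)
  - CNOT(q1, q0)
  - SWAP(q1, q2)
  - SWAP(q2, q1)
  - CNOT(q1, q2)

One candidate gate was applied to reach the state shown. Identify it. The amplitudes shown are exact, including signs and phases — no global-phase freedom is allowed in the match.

The unique candidate consistent with the amplitudes is CNOT(q2, q1). Key observation: steps 2-5 multiply out to the identity, so the circuit reduces to the remaining gates.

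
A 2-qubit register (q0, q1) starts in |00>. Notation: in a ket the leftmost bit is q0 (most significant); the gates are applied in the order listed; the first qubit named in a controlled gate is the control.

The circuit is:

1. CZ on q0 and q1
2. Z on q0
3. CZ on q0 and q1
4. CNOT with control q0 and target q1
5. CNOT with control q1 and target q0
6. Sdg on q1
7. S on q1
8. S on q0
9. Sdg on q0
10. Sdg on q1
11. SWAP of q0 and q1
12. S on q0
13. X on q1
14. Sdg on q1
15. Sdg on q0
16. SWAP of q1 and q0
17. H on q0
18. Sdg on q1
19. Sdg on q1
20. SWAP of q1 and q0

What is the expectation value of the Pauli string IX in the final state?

The expectation value of IX is -1. Key observation: steps 8-9 multiply out to the identity, so the circuit reduces to the remaining gates.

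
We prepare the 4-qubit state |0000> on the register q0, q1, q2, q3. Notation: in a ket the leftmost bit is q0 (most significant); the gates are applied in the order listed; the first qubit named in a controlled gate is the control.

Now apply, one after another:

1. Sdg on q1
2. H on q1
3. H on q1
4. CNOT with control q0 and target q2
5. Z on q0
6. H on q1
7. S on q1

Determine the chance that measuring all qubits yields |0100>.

The probability of measuring |0100> is 1/2.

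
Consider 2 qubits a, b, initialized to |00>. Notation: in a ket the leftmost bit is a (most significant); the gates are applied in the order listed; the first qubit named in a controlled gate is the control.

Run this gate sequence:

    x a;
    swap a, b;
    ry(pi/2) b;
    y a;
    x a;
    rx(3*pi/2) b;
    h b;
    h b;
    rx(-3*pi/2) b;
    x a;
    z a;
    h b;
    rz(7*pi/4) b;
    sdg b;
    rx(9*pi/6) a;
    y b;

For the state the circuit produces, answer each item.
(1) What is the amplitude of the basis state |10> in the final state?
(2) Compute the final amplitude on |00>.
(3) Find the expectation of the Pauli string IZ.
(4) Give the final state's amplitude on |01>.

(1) The amplitude on |10> is -sqrt(2)*exp(3*I*pi/8)/2. Key observation: gates 5-10 undo each other exactly, leaving only the rest of the circuit to track.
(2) |00> carries amplitude -sqrt(2)*exp(7*I*pi/8)/2 in the final state.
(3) In the final state, IZ has expectation 1.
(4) |01> carries amplitude 0 in the final state.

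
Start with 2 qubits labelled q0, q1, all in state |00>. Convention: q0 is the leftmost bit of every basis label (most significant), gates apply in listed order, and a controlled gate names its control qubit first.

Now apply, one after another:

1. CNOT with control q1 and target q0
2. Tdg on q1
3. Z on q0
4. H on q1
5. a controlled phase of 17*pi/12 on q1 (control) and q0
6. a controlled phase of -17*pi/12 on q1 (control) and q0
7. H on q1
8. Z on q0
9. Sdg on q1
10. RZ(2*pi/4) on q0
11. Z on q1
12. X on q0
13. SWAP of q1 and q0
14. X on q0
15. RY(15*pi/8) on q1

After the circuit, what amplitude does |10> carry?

The amplitude on |10> is exp(3*I*pi/4)*sin(pi/16). Key observation: the block from step 3 through step 8 cancels to the identity and can be dropped.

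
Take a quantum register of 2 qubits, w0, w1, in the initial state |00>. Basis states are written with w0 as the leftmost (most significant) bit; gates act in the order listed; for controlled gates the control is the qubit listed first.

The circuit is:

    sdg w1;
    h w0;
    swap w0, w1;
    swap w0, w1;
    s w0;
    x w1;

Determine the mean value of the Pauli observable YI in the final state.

The expectation value of YI is 1. Key observation: the block from step 3 through step 4 cancels to the identity and can be dropped.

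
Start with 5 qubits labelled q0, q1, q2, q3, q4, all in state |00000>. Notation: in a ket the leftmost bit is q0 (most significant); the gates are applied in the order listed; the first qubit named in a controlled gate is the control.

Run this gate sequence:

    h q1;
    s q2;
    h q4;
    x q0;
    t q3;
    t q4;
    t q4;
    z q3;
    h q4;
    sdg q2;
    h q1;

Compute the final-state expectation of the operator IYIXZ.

In the final state, IYIXZ has expectation 0.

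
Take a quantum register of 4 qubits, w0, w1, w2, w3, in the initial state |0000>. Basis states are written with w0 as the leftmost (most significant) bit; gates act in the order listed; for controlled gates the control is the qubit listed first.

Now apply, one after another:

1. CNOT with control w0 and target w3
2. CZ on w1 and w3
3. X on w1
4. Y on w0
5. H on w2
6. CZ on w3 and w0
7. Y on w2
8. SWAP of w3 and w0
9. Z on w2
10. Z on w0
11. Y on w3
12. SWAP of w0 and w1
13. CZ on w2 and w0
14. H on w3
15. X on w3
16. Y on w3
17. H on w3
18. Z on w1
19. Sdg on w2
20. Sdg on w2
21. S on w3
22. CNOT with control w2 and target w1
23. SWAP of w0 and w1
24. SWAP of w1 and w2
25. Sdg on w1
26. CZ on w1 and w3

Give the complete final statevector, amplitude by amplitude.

After the circuit, the state carries amplitude -sqrt(2)*I/2 on |0011>, sqrt(2)/2 on |1111>, and 0 on every other basis state.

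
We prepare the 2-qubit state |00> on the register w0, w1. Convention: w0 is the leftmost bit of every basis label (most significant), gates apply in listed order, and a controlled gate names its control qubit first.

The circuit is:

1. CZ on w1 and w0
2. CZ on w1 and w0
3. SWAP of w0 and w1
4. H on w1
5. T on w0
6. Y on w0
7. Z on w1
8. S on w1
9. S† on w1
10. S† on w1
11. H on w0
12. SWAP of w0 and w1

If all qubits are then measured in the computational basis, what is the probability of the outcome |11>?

A full measurement returns |11> with probability 1/4.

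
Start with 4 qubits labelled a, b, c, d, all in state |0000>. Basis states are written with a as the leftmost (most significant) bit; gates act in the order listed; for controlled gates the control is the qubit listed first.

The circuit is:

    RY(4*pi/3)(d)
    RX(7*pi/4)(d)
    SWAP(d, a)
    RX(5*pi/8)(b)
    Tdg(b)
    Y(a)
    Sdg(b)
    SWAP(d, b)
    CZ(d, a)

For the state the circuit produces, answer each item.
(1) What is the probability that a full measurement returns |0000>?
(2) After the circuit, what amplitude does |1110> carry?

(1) Outcome |0000> occurs with probability (2 - sqrt(2 - sqrt(2)))*(sqrt(2) + 4)/32.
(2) |1110> carries amplitude 0 in the final state.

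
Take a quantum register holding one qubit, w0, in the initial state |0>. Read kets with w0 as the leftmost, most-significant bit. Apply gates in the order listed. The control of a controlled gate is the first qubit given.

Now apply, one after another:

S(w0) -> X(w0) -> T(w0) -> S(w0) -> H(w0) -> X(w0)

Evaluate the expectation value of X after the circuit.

The expectation value of X is -1.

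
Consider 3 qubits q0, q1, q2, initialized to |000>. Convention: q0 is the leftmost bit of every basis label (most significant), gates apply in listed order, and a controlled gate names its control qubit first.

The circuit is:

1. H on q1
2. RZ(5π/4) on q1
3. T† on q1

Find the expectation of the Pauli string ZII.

The expectation value of ZII is 1.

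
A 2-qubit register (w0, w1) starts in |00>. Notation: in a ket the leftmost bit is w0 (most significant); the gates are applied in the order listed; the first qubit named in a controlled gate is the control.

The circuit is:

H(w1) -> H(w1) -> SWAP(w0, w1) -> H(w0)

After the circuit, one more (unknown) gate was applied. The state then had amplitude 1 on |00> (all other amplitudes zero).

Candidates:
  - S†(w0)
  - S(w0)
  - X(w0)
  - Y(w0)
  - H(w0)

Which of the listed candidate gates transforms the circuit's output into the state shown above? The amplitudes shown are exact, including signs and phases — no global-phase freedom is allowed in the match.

It was H(w0) that produced the state shown.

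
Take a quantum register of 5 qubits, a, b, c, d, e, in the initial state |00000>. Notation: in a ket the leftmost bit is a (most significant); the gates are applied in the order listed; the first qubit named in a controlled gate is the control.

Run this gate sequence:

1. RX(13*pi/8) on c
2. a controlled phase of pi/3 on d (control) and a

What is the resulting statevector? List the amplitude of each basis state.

The resulting statevector has amplitude -cos(3*pi/16) on |00000>, -I*sin(3*pi/16) on |00100>, and 0 on every other basis state.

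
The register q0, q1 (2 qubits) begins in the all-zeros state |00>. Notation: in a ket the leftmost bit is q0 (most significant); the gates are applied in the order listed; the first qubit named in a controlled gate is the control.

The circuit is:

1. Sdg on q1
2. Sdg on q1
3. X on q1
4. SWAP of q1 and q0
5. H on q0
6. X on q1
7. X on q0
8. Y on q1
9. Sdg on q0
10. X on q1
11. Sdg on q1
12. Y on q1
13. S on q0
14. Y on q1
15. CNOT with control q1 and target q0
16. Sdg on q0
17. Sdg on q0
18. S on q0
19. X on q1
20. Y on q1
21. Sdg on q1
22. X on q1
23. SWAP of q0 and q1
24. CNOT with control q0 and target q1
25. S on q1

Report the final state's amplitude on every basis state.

After the circuit, the state carries amplitude -sqrt(2)/2 on |00>, sqrt(2)/2 on |01>, 0 on |10>, 0 on |11>.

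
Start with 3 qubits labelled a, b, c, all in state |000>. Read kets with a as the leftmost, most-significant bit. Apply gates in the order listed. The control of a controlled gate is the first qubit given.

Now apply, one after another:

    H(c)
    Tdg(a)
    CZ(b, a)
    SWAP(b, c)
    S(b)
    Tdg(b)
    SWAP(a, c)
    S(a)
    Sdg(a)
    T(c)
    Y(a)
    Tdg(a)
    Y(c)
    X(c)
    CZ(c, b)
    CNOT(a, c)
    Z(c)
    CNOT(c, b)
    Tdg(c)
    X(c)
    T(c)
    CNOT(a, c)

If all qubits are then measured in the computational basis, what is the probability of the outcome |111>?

The probability of measuring |111> is 1/2. Key observation: gates 8-9 undo each other exactly, leaving only the rest of the circuit to track.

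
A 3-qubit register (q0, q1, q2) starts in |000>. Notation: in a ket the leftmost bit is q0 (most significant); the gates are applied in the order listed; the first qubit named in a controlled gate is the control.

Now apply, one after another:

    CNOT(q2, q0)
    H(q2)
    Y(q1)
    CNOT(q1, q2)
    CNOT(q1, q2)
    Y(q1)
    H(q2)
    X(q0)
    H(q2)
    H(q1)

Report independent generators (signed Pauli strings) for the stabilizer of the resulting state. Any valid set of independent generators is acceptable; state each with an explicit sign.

The final state is stabilized by the group generated by +IXI, +IIX, -ZII; other independent generating sets are equally valid.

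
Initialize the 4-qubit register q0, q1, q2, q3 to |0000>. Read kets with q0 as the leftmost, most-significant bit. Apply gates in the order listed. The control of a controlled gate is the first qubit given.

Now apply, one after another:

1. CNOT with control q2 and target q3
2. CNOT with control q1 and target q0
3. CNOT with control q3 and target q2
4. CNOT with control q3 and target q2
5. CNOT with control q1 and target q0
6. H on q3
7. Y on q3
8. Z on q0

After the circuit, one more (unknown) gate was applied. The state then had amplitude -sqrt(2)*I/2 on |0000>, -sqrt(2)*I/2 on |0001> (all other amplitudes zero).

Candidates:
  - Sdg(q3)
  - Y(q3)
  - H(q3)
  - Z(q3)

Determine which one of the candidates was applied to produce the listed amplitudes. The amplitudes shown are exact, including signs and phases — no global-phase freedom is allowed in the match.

The applied gate was Z(q3).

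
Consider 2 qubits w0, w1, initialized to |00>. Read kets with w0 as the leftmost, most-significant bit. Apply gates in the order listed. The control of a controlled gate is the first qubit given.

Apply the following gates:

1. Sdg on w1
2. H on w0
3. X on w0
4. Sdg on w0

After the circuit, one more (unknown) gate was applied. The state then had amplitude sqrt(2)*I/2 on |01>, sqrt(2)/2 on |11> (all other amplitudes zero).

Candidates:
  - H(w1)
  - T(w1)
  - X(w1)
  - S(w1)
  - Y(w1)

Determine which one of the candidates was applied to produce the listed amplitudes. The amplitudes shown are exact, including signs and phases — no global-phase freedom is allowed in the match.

The unique candidate consistent with the amplitudes is Y(w1).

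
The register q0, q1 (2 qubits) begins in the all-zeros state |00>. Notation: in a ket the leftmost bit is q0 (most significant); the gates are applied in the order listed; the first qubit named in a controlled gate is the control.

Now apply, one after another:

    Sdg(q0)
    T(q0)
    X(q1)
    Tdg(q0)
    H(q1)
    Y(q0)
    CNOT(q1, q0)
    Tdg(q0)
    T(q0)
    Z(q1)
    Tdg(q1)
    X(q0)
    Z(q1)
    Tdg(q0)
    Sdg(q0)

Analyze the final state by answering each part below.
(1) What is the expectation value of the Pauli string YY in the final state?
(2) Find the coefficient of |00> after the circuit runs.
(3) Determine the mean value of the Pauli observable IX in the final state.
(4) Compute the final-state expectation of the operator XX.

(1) The expectation value of YY is -1.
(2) |00> carries amplitude sqrt(2)*I/2 in the final state.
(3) The expectation value of IX is 0.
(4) The expectation value of XX is 1.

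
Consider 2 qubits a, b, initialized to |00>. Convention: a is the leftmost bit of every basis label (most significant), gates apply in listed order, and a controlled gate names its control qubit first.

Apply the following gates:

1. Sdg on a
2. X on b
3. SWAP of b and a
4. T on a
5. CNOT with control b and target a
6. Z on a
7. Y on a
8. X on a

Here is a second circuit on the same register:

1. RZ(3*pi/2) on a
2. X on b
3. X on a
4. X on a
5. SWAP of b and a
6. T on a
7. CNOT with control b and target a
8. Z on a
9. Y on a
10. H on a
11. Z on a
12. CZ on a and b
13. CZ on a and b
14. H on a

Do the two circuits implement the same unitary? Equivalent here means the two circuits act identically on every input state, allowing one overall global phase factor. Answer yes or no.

Yes — the two circuits implement the same unitary up to a global phase.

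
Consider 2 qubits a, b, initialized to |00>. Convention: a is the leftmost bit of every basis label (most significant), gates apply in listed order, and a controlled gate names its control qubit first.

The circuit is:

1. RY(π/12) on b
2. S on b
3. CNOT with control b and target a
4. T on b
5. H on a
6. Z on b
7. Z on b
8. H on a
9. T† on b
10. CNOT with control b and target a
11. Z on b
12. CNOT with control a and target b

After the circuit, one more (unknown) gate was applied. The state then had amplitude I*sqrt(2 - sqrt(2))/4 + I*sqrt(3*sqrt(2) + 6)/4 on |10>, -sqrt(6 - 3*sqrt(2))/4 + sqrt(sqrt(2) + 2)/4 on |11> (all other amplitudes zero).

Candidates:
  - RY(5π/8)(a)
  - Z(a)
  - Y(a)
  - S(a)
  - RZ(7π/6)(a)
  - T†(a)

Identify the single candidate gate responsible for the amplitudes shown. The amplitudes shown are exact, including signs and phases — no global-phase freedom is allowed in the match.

The applied gate was Y(a). Key observation: the block from step 3 through step 10 cancels to the identity and can be dropped.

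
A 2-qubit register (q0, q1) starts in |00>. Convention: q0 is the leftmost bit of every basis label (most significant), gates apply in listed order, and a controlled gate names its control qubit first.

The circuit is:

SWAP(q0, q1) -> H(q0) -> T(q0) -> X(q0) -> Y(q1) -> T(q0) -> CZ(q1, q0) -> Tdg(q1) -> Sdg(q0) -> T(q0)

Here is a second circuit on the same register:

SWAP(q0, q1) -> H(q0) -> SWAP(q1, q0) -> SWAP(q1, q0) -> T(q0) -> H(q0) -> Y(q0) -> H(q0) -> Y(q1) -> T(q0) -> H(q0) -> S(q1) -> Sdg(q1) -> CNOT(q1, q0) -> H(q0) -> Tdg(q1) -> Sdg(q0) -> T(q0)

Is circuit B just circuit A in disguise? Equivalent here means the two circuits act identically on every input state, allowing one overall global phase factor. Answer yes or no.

No: there is an input state on which the two circuits produce genuinely different outputs (not merely differing by a phase).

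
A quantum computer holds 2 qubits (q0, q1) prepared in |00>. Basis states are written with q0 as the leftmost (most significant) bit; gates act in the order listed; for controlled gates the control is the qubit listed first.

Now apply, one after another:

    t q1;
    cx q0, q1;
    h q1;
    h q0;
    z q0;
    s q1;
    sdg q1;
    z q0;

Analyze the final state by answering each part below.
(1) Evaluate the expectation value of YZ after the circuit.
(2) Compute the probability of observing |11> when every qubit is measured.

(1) In the final state, YZ has expectation 0.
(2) Outcome |11> occurs with probability 1/4.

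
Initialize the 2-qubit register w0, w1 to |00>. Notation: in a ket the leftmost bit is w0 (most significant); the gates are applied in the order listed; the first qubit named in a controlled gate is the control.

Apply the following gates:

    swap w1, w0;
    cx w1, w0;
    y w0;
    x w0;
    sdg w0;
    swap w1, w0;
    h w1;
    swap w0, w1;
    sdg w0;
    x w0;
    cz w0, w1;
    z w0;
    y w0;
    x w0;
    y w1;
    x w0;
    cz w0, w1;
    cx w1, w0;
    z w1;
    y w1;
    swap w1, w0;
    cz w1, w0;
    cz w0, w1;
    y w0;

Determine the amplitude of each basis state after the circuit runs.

The final amplitudes are 0 on |00>, 0 on |01>, -sqrt(2)/2 on |10>, sqrt(2)*I/2 on |11>.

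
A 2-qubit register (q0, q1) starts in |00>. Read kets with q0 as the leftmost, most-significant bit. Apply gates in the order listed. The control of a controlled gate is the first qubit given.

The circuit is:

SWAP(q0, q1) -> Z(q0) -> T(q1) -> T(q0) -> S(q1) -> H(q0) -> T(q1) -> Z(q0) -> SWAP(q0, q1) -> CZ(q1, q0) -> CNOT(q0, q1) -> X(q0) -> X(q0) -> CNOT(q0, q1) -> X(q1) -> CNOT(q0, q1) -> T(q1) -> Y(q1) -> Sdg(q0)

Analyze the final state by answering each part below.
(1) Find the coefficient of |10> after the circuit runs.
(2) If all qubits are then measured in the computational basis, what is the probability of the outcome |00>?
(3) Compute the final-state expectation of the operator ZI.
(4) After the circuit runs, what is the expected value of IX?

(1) |10> carries amplitude 0 in the final state.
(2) Outcome |00> occurs with probability 1/2.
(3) The observable ZI averages to 1.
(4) The expectation value of IX is sqrt(2)/2.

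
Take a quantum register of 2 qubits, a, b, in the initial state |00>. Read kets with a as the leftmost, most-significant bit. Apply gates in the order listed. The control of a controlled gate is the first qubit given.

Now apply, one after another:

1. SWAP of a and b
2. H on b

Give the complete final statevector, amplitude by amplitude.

The final amplitudes are sqrt(2)/2 on |00>, sqrt(2)/2 on |01>, 0 on |10>, 0 on |11>.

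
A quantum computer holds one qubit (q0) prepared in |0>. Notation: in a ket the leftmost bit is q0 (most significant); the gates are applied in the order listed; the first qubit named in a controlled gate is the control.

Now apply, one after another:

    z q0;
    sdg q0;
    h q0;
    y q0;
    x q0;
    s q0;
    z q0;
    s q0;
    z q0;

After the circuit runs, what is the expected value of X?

The expectation value of X is 1.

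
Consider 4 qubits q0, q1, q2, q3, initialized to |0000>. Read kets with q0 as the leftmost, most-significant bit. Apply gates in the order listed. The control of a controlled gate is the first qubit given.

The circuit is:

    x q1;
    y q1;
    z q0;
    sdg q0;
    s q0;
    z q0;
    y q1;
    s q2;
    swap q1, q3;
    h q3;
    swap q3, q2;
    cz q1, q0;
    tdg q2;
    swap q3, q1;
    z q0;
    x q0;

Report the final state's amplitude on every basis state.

After the circuit, the state carries amplitude sqrt(2)/2 on |1000>, sqrt(2)*exp(3*I*pi/4)/2 on |1010>, and 0 on every other basis state. Key observation: the block from step 2 through step 7 cancels to the identity and can be dropped.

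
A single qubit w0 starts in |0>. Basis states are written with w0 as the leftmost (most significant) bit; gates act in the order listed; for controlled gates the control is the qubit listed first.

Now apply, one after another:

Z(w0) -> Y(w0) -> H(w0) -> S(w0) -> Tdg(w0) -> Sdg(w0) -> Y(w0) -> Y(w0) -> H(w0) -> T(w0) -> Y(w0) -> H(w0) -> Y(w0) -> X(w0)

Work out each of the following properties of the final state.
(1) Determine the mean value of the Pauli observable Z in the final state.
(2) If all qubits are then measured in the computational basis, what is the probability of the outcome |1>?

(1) The observable Z averages to -1/2.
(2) A full measurement returns |1> with probability 3/4.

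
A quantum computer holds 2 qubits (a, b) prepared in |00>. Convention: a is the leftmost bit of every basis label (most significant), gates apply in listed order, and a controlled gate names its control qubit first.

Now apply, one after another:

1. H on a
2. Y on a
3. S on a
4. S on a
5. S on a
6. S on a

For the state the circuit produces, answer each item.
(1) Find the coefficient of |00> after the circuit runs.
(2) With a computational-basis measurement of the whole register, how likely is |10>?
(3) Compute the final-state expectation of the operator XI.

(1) The final state's coefficient on |00> equals -sqrt(2)*I/2. Key observation: steps 3-6 multiply out to the identity, so the circuit reduces to the remaining gates.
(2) A full measurement returns |10> with probability 1/2.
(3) The observable XI averages to -1.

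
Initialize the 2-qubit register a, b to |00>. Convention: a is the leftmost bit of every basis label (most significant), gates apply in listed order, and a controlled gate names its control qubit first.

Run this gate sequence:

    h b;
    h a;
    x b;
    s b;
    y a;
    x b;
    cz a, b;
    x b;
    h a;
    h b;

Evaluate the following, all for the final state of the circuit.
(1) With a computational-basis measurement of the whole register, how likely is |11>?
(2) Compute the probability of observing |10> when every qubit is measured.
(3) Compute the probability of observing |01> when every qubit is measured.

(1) The probability of measuring |11> is 1/4.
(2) The probability of measuring |10> is 1/4.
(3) The probability of measuring |01> is 1/4.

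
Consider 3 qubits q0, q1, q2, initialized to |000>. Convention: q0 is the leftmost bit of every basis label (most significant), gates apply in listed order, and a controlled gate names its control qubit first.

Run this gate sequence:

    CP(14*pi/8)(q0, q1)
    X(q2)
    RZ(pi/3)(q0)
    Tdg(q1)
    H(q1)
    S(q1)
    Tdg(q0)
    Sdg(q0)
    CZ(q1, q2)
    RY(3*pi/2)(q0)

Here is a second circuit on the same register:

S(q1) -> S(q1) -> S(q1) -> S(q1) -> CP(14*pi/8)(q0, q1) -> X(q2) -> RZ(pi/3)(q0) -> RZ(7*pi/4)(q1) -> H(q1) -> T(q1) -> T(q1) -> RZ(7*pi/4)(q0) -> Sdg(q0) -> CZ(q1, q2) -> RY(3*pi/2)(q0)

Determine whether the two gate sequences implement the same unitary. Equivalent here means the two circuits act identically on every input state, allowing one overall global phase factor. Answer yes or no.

Yes, they are equivalent — the unitaries differ by at most a global phase.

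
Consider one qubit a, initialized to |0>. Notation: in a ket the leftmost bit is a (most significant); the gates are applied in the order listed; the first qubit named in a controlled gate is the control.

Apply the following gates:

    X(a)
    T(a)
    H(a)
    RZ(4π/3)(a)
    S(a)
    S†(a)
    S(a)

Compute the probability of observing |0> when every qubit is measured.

The probability of measuring |0> is 1/2.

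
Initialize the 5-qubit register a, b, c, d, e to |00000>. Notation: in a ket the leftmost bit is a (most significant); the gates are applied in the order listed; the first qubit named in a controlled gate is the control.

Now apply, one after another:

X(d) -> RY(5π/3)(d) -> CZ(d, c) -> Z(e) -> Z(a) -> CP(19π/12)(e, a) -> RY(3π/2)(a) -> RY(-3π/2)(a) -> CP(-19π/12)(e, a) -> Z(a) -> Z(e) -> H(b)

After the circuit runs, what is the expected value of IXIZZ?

The expectation value of IXIZZ is -1/2.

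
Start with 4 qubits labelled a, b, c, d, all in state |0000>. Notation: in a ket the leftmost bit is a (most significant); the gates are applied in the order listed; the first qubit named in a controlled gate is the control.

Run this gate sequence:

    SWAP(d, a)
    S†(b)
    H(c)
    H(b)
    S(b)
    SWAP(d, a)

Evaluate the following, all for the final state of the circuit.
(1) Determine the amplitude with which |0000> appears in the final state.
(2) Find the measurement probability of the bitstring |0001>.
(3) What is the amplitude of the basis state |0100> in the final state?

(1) The final state's coefficient on |0000> equals 1/2.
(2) A full measurement returns |0001> with probability 0.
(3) The amplitude on |0100> is I/2.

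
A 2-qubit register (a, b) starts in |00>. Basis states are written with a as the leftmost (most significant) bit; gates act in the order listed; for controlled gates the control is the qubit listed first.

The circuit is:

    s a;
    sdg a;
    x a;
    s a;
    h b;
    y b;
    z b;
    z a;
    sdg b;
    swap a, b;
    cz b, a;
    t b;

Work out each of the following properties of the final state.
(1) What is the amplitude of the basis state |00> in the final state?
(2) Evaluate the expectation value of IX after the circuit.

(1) |00> carries amplitude 0 in the final state.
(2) In the final state, IX has expectation 0.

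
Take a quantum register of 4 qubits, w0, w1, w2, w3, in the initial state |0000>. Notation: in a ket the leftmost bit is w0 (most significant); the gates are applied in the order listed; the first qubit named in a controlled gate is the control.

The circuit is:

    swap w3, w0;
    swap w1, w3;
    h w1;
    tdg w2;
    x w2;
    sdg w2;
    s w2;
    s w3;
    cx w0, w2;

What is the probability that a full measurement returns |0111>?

A full measurement returns |0111> with probability 0.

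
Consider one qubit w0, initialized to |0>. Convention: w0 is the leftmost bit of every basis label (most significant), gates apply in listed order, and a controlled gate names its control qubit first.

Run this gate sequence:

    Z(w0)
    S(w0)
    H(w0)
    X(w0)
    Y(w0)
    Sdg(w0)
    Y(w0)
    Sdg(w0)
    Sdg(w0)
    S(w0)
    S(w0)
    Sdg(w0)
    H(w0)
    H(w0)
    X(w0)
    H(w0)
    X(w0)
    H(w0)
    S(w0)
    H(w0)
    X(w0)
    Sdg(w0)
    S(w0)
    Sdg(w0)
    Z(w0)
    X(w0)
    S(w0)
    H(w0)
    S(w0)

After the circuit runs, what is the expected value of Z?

The expectation value of Z is 0. Key observation: gates 8-11 undo each other exactly, leaving only the rest of the circuit to track.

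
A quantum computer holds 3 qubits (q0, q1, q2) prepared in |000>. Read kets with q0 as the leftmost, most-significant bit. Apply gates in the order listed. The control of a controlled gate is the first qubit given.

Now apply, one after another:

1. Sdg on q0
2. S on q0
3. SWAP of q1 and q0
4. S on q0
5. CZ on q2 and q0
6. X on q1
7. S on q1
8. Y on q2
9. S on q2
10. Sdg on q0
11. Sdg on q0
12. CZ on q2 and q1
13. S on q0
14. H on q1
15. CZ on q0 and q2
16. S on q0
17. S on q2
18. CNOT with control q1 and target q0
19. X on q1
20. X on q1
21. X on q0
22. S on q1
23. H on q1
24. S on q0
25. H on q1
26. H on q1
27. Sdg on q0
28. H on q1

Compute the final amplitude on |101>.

The amplitude on |101> is -sqrt(2)/2. Key observation: gates 23-28 undo each other exactly, leaving only the rest of the circuit to track.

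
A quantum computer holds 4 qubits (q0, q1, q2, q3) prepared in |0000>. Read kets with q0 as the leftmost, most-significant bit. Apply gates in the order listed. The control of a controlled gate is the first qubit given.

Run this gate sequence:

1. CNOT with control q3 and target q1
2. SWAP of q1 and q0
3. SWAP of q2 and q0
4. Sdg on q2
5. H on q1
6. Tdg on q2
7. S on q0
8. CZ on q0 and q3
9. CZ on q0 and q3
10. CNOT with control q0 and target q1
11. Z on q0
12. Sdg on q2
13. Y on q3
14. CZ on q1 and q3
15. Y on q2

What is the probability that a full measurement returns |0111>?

A full measurement returns |0111> with probability 1/2. Key observation: steps 8-9 multiply out to the identity, so the circuit reduces to the remaining gates.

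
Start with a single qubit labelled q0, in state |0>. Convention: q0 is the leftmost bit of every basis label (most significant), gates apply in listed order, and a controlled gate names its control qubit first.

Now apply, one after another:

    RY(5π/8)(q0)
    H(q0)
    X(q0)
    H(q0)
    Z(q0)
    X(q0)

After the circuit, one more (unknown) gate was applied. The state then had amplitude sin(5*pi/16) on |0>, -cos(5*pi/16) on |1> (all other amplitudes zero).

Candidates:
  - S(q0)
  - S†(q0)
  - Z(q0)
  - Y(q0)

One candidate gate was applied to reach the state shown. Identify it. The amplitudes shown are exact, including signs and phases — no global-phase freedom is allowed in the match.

The unique candidate consistent with the amplitudes is Z(q0). Key observation: the block from step 2 through step 5 cancels to the identity and can be dropped.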